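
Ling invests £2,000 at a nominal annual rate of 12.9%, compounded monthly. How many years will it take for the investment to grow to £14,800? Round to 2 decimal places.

15.60 years

Periodic rate i = 0.129/12 = 0.01075.
n = ln(14800/2000) / ln(1+0.01075) = ln(7.40000) / 0.010693 = 187.1831 months
= 187.1831/12 years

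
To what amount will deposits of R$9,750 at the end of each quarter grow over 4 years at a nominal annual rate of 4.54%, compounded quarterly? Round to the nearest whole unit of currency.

R$170,010

Periodic rate i = 0.0454/4 = 0.01135; n = 4 × 4 = 16 periods.
FV = PMT · [(1+i)^n − 1] / i = 9750 · 17.436876 = 170,009.5381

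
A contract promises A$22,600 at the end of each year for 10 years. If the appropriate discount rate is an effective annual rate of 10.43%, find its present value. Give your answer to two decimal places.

A$136,338.65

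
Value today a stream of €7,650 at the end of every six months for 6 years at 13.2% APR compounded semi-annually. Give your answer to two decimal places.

i = 0.132/2 = 0.066 per half-year; n = 6·2 = 12.
PV = PMT · [1 − (1+i)^(−n)] / i = 7650 · 8.114806 = 62,078.2650

€62,078.26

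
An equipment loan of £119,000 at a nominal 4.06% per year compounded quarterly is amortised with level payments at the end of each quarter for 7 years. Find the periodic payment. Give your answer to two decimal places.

Periodic rate i = 0.0406/4 = 0.01015; n = 7 × 4 = 28 periods.
PMT = 119000 / ( [1 − (1+0.01015)^(−28)] / 0.01015 ) = 119000 / 24.266493 = 4,903.8813

£4,903.88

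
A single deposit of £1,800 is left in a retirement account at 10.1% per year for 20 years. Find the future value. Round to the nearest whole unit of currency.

FV = PV·(1+i)^n = 1,800 × 6.850880 = 12,331.5845

£12,332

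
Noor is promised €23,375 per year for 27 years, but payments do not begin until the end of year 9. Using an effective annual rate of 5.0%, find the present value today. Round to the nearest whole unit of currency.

PV at t=8 (ordinary 27-year annuity): 23375 × a(27|0.05) = 23375 × 14.643034 = 342,280.9109
Discount back 8 years: 342,280.9109 × (1+0.05)^(−8) = 342,280.9109 × 0.676839 = 231,669.1933

€231,669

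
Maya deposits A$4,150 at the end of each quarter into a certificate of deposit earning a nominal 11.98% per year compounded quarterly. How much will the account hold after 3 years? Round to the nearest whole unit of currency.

A$58,880

i = 0.1198/4 = 0.02995 per quarter; n = 3·4 = 12.
FV = 4150 × [(1+0.02995)^12 − 1] / 0.02995 = 4150 × 14.187999 = 58,880.1956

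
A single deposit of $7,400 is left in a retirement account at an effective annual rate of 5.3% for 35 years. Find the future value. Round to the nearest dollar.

FV = PV·(1+i)^n = 7,400 × 6.095271 = 45,105.0025

$45,105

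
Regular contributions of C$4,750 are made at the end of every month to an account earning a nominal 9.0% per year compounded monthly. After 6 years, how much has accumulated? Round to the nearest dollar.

With 12 periods per year: i = 0.0075, n = 72.
FV = PMT · [(1+i)^n − 1] / i = 4750 · 95.007028 = 451,283.3810

C$451,283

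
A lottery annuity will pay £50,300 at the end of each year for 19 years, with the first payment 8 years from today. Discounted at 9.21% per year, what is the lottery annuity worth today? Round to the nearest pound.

PV at t=7 (ordinary 19-year annuity): 50300 × a(19|0.0921) = 50300 × 8.821872 = 443,740.1502
Discount back 7 years: 443,740.1502 × (1+0.0921)^(−7) = 443,740.1502 × 0.539713 = 239,492.4773

£239,492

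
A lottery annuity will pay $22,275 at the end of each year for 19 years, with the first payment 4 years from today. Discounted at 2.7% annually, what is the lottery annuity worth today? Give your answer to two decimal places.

$302,530.78

PV at t=3 (ordinary 19-year annuity): 22275 × a(19|0.027) = 22275 × 14.711711 = 327,703.3654
Discount back 3 years: 327,703.3654 × (1+0.027)^(−3) = 327,703.3654 × 0.923185 = 302,530.7825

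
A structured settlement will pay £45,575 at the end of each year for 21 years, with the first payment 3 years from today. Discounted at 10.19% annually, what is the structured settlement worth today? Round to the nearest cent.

Value one period before first payment (t=2): 45575 × [1 − (1+0.1019)^(−21)] / 0.1019 = 45575 × 8.534633 = 388,965.8863
Discount back 2 years: 388,965.8863 × (1+0.1019)^(−2) = 388,965.8863 × 0.823599 = 320,351.7846

£320,351.78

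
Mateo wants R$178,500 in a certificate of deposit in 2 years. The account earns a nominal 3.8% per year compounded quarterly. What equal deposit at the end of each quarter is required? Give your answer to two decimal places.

i = 0.038/4 = 0.0095 per quarter; n = 2·4 = 8.
FV-annuity factor = 8.271114; PMT = 178500 / 8.271114 = 21,581.1304

R$21,581.13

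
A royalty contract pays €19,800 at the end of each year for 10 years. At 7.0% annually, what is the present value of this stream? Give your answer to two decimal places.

Annuity factor a(10|0.07) = 7.023582; PV = 19800 × 7.023582 = 139,066.9145

€139,066.91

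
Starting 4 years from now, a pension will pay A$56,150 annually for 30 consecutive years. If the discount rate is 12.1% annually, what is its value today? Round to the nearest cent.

A$318,713.36

Value one period before first payment (t=3): 56150 × [1 − (1+0.121)^(−30)] / 0.121 = 56150 × 7.995900 = 448,969.7718
Discount back 3 years: 448,969.7718 × (1+0.121)^(−3) = 448,969.7718 × 0.709877 = 318,713.3565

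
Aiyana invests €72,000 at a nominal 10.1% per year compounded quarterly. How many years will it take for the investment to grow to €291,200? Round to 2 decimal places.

Periodic rate i = 0.101/4 = 0.02525.
(1+i)^n = 291200/72000 = 4.04444, so n = ln 4.04444 / ln 1.02525 = 56.0361 quarters
= 56.0361/4 years

14.01 years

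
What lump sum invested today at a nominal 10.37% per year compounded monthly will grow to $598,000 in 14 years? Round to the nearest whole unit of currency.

$140,897

Periodic rate i = 0.1037/12 = 0.00864167; n = 14 × 12 = 168 periods.
PV = 598,000 / (1 + 0.00864167)^168 = 598,000 / 4.244241 = 140,896.8177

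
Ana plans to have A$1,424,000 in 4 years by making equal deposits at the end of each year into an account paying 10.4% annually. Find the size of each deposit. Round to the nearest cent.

PMT = 1.424e+06 / ( [(1+0.104)^4 − 1] / 0.104 ) = 1.424e+06 / 4.668389 = 305,030.2881

A$305,030.29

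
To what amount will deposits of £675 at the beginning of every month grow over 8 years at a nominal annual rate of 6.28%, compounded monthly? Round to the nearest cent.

£84,343.66

i = 0.0628/12 = 0.00523333 per month; n = 8·12 = 96.
Accumulation factor s(96|0.00523333) × (1+i) = 124.953567; FV = 675 × 124.953567 = 84,343.6577
(annuity-due: payments at period start, so ×(1+i).)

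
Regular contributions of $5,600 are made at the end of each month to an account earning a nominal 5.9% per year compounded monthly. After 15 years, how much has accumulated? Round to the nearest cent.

With 12 periods per year: i = 0.00491667, n = 180.
FV = 5600 × [(1+0.00491667)^180 − 1] / 0.00491667 = 5600 × 288.353043 = 1,614,777.0403

$1,614,777.04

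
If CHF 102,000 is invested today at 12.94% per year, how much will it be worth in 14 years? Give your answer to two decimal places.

102,000 × (1+0.1294)^14 = 102,000 × 5.493751 = 560,362.5970

CHF 560,362.60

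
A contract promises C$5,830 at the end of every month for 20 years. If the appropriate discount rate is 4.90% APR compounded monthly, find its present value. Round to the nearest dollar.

C$890,832

i = 0.049/12 = 0.00408333 per month; n = 20·12 = 240.
PV = PMT · [1 − (1+i)^(−n)] / i = 5830 · 152.801451 = 890,832.4568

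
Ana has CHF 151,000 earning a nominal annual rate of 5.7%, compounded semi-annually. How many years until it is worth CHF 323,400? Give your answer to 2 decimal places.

Periodic rate i = 0.057/2 = 0.0285.
n = ln(323400/151000) / ln(1+0.0285) = ln(2.14172) / 0.028101 = 27.1022 half-years
= 27.1022/2 years

13.55 years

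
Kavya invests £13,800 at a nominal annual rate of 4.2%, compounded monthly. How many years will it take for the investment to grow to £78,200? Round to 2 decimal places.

41.37 years

Periodic rate i = 0.042/12 = 0.0035.
(1+i)^n = 78200/13800 = 5.66667, so n = ln 5.66667 / ln 1.0035 = 496.4671 months
= 496.4671/12 years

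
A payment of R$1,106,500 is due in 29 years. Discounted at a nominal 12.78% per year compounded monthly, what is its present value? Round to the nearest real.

R$27,726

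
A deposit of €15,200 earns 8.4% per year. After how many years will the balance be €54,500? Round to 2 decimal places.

15.83 years

(1+i)^n = 54500/15200 = 3.58553, so n = ln 3.58553 / ln 1.084 = 15.8311 years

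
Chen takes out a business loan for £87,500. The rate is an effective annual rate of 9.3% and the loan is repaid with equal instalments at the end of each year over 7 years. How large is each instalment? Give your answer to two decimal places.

PMT = 87500 / ( [1 − (1+0.093)^(−7)] / 0.093 ) = 87500 / 4.982687 = 17,560.8068

£17,560.81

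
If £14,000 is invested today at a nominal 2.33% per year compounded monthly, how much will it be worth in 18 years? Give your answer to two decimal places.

£21,286.02

Periodic rate i = 0.0233/12 = 0.00194167; n = 18 × 12 = 216 periods.
FV = 14,000 × (1 + 0.00194167)^216 = 21,286.0236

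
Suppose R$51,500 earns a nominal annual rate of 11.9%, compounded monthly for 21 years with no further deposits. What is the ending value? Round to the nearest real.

Periodic rate i = 0.119/12 = 0.00991667; n = 21 × 12 = 252 periods.
FV = 51,500 × (1 + 0.00991667)^252 = 619,103.3649

R$619,103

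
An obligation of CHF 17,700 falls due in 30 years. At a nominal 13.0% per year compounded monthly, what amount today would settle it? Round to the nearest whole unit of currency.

CHF 366

Periodic rate i = 0.13/12 = 0.0108333; n = 30 × 12 = 360 periods.
Discount factor = (1+0.0108333)^(−360) = 0.020671; PV = 17,700 × 0.020671 = 365.8757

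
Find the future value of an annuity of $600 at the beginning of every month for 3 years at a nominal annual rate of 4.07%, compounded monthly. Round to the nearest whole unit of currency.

$23,011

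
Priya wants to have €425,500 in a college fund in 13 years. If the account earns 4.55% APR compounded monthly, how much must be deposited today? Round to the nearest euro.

€235,776

i = 0.0455/12 = 0.00379167 per month; n = 13·12 = 156.
PV = FV·(1+i)^(−n) = 425,500 × 0.554116 = 235,776.3077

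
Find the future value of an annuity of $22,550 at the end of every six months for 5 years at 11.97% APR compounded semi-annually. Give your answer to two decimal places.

With 2 periods per year: i = 0.05985, n = 10.
FV = PMT · [(1+i)^n − 1] / i = 22550 · 13.171514 = 297,017.6325

$297,017.63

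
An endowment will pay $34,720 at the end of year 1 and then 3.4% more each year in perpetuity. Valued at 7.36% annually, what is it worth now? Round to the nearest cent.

$876,767.68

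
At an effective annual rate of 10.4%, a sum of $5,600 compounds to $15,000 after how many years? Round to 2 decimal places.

9.96 years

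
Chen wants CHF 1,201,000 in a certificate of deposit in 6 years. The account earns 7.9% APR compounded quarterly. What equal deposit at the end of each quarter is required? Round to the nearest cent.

Periodic rate i = 0.079/4 = 0.01975; n = 6 × 4 = 24 periods.
PMT = 1.201e+06 / ( [(1+0.01975)^24 − 1] / 0.01975 ) = 1.201e+06 / 30.329239 = 39,598.7513

CHF 39,598.75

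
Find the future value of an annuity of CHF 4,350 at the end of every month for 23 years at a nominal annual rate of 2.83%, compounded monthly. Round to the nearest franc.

CHF 1,689,208

Periodic rate i = 0.0283/12 = 0.00235833; n = 23 × 12 = 276 periods.
FV = 4350 × [(1+0.00235833)^276 − 1] / 0.00235833 = 4350 × 388.323785 = 1,689,208.4627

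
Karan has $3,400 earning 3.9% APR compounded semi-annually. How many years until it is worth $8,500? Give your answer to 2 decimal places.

23.72 years

Periodic rate i = 0.039/2 = 0.0195.
(1+i)^n = 8500/3400 = 2.50000, so n = ln 2.50000 / ln 1.0195 = 47.4459 half-years
= 47.4459/2 years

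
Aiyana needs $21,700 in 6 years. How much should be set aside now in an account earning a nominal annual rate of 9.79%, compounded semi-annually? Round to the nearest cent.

i = 0.0979/2 = 0.04895 per half-year; n = 6·2 = 12.
PV = 21,700 / (1 + 0.04895)^12 = 21,700 / 1.774424 = 12,229.3194

$12,229.32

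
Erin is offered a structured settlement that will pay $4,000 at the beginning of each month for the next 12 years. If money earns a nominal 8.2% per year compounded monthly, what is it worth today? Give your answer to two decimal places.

With 12 periods per year: i = 0.00683333, n = 144.
PV = PMT · [1 − (1+i)^(−n)] / i × (1+i) = 4000 · 92.078688 = 368,314.7536
Payments are at the start of each period, so multiply by (1+i).

$368,314.75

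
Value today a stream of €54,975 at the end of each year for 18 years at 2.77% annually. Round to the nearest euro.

€771,014

PV = 54975 × [1 − (1+0.0277)^(−18)] / 0.0277 = 54975 × 14.024807 = 771,013.7710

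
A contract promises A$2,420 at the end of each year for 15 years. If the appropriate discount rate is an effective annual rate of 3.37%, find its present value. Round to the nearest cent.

A$28,131.59

PV = 2420 × [1 − (1+0.0337)^(−15)] / 0.0337 = 2420 × 11.624623 = 28,131.5885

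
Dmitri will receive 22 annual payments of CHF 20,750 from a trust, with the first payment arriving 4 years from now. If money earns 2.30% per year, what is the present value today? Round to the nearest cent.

CHF 331,706.58

Value one period before first payment (t=3): 20750 × [1 − (1+0.023)^(−22)] / 0.023 = 20750 × 17.114448 = 355,124.7935
Discount back 3 years: 355,124.7935 × (1+0.023)^(−3) = 355,124.7935 × 0.934056 = 331,706.5849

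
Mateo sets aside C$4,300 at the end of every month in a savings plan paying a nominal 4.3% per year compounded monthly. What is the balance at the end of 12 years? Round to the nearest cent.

C$808,522.26

With 12 periods per year: i = 0.00358333, n = 144.
FV = PMT · [(1+i)^n − 1] / i = 4300 · 188.028433 = 808,522.2635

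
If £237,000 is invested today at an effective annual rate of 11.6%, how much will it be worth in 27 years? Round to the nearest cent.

£4,588,614.79

FV = PV·(1+i)^n = 237,000 × 19.361244 = 4,588,614.7863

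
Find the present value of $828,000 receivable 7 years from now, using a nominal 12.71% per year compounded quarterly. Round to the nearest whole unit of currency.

$344,866

With 4 periods per year: i = 0.031775, n = 28.
PV = 828,000 / (1 + 0.031775)^28 = 828,000 / 2.400933 = 344,865.9509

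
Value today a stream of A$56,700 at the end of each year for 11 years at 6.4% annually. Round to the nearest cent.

A$438,177.62

Annuity factor a(11|0.064) = 7.728000; PV = 56700 × 7.728000 = 438,177.6202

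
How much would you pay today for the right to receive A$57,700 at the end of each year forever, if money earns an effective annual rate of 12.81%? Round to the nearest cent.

A$450,429.35

PV = C/r = 57700/0.1281 = 450,429.3521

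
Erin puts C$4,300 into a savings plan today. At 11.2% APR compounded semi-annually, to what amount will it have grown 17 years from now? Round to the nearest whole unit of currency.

With 2 periods per year: i = 0.056, n = 34.
4,300 × (1+0.056)^34 = 4,300 × 6.376366 = 27,418.3726

C$27,418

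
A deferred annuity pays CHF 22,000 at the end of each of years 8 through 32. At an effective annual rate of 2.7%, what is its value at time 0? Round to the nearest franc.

PV at t=7 (ordinary 25-year annuity): 22000 × a(25|0.027) = 22000 × 18.009826 = 396,216.1616
PV₀ = 396,216.1616 / (1+0.027)^7 = 396,216.1616 / 1.205017 = 328,805.5058

CHF 328,806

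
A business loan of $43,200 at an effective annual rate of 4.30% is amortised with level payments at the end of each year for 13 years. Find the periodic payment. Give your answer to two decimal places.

$4,407.13

Annuity-PV factor = 9.802306; PMT = 43200 / 9.802306 = 4,407.1262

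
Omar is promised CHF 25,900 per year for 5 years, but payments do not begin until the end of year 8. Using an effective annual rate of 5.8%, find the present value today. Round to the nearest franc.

PV at t=7 (ordinary 5-year annuity): 25900 × a(5|0.058) = 25900 × 4.235382 = 109,696.3875
Discount back 7 years: 109,696.3875 × (1+0.058)^(−7) = 109,696.3875 × 0.673908 = 73,925.2245

CHF 73,925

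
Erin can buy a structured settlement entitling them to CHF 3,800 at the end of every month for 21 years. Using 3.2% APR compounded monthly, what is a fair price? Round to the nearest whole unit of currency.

Periodic rate i = 0.032/12 = 0.00266667; n = 21 × 12 = 252 periods.
Annuity factor a(252|0.00266667) = 183.321318; PV = 3800 × 183.321318 = 696,621.0103

CHF 696,621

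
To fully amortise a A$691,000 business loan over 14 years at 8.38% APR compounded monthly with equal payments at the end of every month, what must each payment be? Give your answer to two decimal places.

With 12 periods per year: i = 0.00698333, n = 168.
Annuity-PV factor = 98.715123; PMT = 691000 / 98.715123 = 6,999.9406

A$6,999.94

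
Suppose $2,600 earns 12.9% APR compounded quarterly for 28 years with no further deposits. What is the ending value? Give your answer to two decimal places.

i = 0.129/4 = 0.03225 per quarter; n = 28·4 = 112.
FV = PV·(1+i)^n = 2,600 × 34.987093 = 90,966.4405

$90,966.44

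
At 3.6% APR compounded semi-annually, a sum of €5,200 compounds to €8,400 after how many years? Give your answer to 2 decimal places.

13.44 years

Periodic rate i = 0.036/2 = 0.018.
n = ln(8400/5200) / ln(1+0.018) = ln(1.61538) / 0.017840 = 26.8820 half-years
= 26.8820/2 years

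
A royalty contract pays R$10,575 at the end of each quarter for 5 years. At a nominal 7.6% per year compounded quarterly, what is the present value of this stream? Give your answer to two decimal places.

R$174,596.77

With 4 periods per year: i = 0.019, n = 20.
PV = 10575 × [1 − (1+0.019)^(−20)] / 0.019 = 10575 × 16.510333 = 174,596.7744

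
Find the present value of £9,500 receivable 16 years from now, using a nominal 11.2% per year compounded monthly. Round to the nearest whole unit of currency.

Periodic rate i = 0.112/12 = 0.00933333; n = 16 × 12 = 192 periods.
PV = FV·(1+i)^(−n) = 9,500 × 0.168017 = 1,596.1633

£1,596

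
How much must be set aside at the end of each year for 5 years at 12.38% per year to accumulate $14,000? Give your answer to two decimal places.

PMT = 14000 / ( [(1+0.1238)^5 − 1] / 0.1238 ) = 14000 / 6.400986 = 2,187.1629

$2,187.16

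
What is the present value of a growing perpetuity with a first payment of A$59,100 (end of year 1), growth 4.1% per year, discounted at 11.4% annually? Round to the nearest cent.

A$809,589.04

PV = D₁/(r − g) = 59100/(0.114 − 0.041) = 809,589.0411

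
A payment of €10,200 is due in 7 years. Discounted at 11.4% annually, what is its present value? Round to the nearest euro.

€4,791

Discount factor = (1+0.114)^(−7) = 0.469682; PV = 10,200 × 0.469682 = 4,790.7536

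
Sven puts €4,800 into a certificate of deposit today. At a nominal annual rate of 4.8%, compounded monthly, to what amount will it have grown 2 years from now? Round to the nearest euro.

With 12 periods per year: i = 0.004, n = 24.
FV = 4,800 × (1 + 0.004)^24 = 5,282.6318

€5,283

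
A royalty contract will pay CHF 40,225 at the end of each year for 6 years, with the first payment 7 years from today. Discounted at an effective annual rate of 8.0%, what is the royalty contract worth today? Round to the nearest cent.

PV at t=6 (ordinary 6-year annuity): 40225 × a(6|0.08) = 40225 × 4.622880 = 185,955.3345
PV₀ = 185,955.3345 / (1+0.08)^6 = 185,955.3345 / 1.586874 = 117,183.4037

CHF 117,183.40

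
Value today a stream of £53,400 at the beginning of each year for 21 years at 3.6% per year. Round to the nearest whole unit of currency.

PV = 53400 × [1 − (1+0.036)^(−21)] / 0.036 × (1+i) = 53400 × 15.084659 = 805,520.7642
(annuity-due: payments at period start, so ×(1+i).)

£805,521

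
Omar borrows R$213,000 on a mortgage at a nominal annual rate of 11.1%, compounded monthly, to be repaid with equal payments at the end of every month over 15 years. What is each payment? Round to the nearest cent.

R$2,434.34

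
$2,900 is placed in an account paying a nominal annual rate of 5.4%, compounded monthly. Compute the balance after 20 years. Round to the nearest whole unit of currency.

$8,519

i = 0.054/12 = 0.0045 per month; n = 20·12 = 240.
FV = 2,900 × (1 + 0.0045)^240 = 8,518.9066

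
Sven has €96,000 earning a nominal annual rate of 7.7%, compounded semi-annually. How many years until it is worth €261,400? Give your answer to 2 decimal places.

13.26 years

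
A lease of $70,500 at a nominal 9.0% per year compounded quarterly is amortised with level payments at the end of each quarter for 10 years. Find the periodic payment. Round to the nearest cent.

$2,691.51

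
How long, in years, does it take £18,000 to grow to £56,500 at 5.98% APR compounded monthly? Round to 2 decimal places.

19.18 years

Periodic rate i = 0.0598/12 = 0.00498333.
n = ln(56500/18000) / ln(1+0.00498333) = ln(3.13889) / 0.004971 = 230.1104 months
= 230.1104/12 years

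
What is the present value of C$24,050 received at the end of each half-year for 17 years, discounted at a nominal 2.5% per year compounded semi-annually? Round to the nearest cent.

C$662,828.98

i = 0.025/2 = 0.0125 per half-year; n = 17·2 = 34.
PV = PMT · [1 − (1+i)^(−n)] / i = 24050 · 27.560456 = 662,828.9775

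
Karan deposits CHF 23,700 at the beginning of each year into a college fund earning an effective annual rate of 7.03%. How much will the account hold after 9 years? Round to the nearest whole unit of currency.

CHF 304,214

Accumulation factor s(9|0.0703) × (1+i) = 12.836041; FV = 23700 × 12.836041 = 304,214.1773
Payments are at the start of each period, so multiply by (1+i).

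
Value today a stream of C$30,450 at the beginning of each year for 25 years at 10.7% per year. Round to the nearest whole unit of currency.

C$290,218

Annuity factor a(25|0.107) × (1+i) = 9.530953; PV = 30450 × 9.530953 = 290,217.5052
(annuity-due: payments at period start, so ×(1+i).)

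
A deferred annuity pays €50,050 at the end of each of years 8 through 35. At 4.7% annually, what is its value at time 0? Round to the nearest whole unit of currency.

€558,721

PV at t=7 (ordinary 28-year annuity): 50050 × a(28|0.047) = 50050 × 15.396356 = 770,587.6030
Discount back 7 years: 770,587.6030 × (1+0.047)^(−7) = 770,587.6030 × 0.725059 = 558,721.3231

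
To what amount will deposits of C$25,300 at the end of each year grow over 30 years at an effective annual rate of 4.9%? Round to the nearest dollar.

FV = 25300 × [(1+0.049)^30 − 1] / 0.049 = 25300 × 65.309153 = 1,652,321.5738

C$1,652,322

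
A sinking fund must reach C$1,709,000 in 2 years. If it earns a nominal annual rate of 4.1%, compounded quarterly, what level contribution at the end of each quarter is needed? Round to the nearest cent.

i = 0.041/4 = 0.01025 per quarter; n = 2·4 = 8.
PMT = 1.709e+06 / ( [(1+0.01025)^8 − 1] / 0.01025 ) = 1.709e+06 / 8.292960 = 206,078.4210

C$206,078.42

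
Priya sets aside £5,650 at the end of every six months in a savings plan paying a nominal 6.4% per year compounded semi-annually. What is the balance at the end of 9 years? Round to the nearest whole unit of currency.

Periodic rate i = 0.064/2 = 0.032; n = 9 × 2 = 18 periods.
FV = PMT · [(1+i)^n − 1] / i = 5650 · 23.841497 = 134,704.4576

£134,704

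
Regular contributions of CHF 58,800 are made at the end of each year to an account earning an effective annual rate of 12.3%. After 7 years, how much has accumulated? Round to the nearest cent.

FV = PMT · [(1+i)^n − 1] / i = 58800 · 10.182652 = 598,739.9669

CHF 598,739.97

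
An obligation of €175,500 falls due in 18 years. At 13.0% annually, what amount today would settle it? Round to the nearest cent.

€19,447.56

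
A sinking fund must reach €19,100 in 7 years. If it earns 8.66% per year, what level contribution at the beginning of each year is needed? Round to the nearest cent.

PMT = 19100 / ( [(1+0.0866)^7 − 1] / 0.0866 × (1+i) ) = 19100 / 9.893527 = 1,930.5552

€1,930.56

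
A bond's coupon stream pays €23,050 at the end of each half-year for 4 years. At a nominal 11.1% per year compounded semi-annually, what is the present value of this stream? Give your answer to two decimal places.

€145,720.18

Periodic rate i = 0.111/2 = 0.0555; n = 4 × 2 = 8 periods.
PV = 23050 × [1 − (1+0.0555)^(−8)] / 0.0555 = 23050 × 6.321917 = 145,720.1837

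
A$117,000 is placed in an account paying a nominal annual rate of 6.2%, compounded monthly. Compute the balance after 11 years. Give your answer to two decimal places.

With 12 periods per year: i = 0.00516667, n = 132.
FV = 117,000 × (1 + 0.00516667)^132 = 231,000.1007

A$231,000.10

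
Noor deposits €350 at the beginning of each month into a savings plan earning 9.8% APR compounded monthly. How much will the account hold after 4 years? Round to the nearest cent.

With 12 periods per year: i = 0.00816667, n = 48.
FV = PMT · [(1+i)^n − 1] / i × (1+i) = 350 · 58.957198 = 20,635.0193
Payments are at the start of each period, so multiply by (1+i).

€20,635.02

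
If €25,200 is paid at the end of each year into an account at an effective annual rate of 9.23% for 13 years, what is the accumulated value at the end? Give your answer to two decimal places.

€587,265.47

Accumulation factor s(13|0.0923) = 23.304185; FV = 25200 × 23.304185 = 587,265.4704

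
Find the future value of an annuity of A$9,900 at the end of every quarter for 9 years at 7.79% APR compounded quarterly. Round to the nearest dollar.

A$509,578

With 4 periods per year: i = 0.019475, n = 36.
FV = 9900 × [(1+0.019475)^36 − 1] / 0.019475 = 9900 × 51.472550 = 509,578.2457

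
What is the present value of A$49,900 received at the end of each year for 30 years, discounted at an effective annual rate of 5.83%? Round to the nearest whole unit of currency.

PV = 49900 × [1 − (1+0.0583)^(−30)] / 0.0583 = 49900 × 14.018885 = 699,542.3848

A$699,542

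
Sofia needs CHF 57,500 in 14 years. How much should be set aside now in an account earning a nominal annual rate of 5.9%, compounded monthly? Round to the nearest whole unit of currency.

With 12 periods per year: i = 0.00491667, n = 168.
PV = 57,500 / (1 + 0.00491667)^168 = 57,500 / 2.279545 = 25,224.3273

CHF 25,224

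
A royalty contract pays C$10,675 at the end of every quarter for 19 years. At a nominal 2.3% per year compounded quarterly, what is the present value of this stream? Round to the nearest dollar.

C$655,760

With 4 periods per year: i = 0.00575, n = 76.
PV = 10675 × [1 − (1+0.00575)^(−76)] / 0.00575 = 10675 × 61.429492 = 655,759.8249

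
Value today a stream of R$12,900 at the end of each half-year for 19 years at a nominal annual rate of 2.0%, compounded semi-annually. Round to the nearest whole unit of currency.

R$406,152

Periodic rate i = 0.02/2 = 0.01; n = 19 × 2 = 38 periods.
PV = PMT · [1 − (1+i)^(−n)] / i = 12900 · 31.484663 = 406,152.1566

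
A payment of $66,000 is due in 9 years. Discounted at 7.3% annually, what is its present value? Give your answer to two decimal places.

$35,006.32

PV = FV·(1+i)^(−n) = 66,000 × 0.530399 = 35,006.3183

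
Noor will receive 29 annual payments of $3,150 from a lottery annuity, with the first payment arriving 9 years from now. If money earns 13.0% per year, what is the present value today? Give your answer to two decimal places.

$8,851.33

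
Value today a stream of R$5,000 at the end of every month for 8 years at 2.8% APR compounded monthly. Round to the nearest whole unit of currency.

With 12 periods per year: i = 0.00233333, n = 96.
Annuity factor a(96|0.00233333) = 85.918404; PV = 5000 × 85.918404 = 429,592.0181

R$429,592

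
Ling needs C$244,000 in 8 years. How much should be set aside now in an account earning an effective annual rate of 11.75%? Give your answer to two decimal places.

C$100,325.09

Discount factor = (1+0.1175)^(−8) = 0.411168; PV = 244,000 × 0.411168 = 100,325.0932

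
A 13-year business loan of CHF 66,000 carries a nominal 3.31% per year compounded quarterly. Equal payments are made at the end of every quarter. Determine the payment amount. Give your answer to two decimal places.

CHF 1,566.99

i = 0.0331/4 = 0.008275 per quarter; n = 13·4 = 52.
Annuity-PV factor = 42.118859; PMT = 66000 / 42.118859 = 1,566.9940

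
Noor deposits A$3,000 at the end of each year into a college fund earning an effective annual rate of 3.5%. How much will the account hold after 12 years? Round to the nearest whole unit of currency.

FV = PMT · [(1+i)^n − 1] / i = 3000 · 14.601962 = 43,805.8849

A$43,806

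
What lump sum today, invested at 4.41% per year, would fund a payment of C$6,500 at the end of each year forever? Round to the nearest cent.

C$147,392.29

PV = C/r = 6500/0.0441 = 147,392.2902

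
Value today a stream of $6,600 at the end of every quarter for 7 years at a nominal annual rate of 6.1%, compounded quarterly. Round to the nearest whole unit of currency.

$149,498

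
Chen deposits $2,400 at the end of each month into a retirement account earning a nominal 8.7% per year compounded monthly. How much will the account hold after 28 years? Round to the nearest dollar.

Periodic rate i = 0.087/12 = 0.00725; n = 28 × 12 = 336 periods.
Accumulation factor s(336|0.00725) = 1424.449249; FV = 2400 × 1424.449249 = 3,418,678.1977

$3,418,678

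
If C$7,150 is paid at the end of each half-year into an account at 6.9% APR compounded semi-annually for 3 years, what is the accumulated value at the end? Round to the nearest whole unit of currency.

i = 0.069/2 = 0.0345 per half-year; n = 3·2 = 6.
FV = PMT · [(1+i)^n − 1] / i = 7150 · 6.541930 = 46,774.7959

C$46,775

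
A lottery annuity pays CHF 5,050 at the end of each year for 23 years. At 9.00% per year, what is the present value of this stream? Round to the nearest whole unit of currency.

CHF 48,380

Annuity factor a(23|0.09) = 9.580207; PV = 5050 × 9.580207 = 48,380.0445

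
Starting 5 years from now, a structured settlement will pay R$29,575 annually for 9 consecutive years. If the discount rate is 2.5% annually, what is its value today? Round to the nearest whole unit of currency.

PV at t=4 (ordinary 9-year annuity): 29575 × a(9|0.025) = 29575 × 7.970866 = 235,738.3480
PV₀ = 235,738.3480 / (1+0.025)^4 = 235,738.3480 / 1.103813 = 213,567.3084

R$213,567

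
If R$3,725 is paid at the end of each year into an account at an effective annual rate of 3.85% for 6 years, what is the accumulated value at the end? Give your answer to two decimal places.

R$24,614.85

FV = 3725 × [(1+0.0385)^6 − 1] / 0.0385 = 3725 × 6.608014 = 24,614.8531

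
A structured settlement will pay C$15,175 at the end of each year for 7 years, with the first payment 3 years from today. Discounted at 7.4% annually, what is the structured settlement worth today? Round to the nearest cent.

C$69,922.75

Value one period before first payment (t=2): 15175 × [1 − (1+0.074)^(−7)] / 0.074 = 15175 × 5.314940 = 80,654.2100
PV₀ = 80,654.2100 / (1+0.074)^2 = 80,654.2100 / 1.153476 = 69,922.7466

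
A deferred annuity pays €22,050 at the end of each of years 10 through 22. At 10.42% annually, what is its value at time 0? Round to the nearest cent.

PV at t=9 (ordinary 13-year annuity): 22050 × a(13|0.1042) = 22050 × 6.951405 = 153,278.4908
Discount back 9 years: 153,278.4908 × (1+0.1042)^(−9) = 153,278.4908 × 0.409798 = 62,813.2884

€62,813.29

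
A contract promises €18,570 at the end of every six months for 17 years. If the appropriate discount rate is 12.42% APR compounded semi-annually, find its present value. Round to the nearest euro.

i = 0.1242/2 = 0.0621 per half-year; n = 17·2 = 34.
Annuity factor a(34|0.0621) = 14.026786; PV = 18570 × 14.026786 = 260,477.4230

€260,477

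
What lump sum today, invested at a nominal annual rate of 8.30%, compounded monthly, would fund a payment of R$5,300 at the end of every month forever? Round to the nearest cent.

Periodic rate i = 0.083/12 = 0.00691667.
PV = PMT / i = 5300 / 0.00691667 = 766,265.0602

R$766,265.06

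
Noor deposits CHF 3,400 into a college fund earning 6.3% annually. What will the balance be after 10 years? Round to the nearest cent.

3,400 × (1+0.063)^10 = 3,400 × 1.842182 = 6,263.4204

CHF 6,263.42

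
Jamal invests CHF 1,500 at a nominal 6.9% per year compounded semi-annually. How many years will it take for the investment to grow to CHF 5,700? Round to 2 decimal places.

19.68 years

Periodic rate i = 0.069/2 = 0.0345.
(1+i)^n = 5700/1500 = 3.80000, so n = ln 3.80000 / ln 1.0345 = 39.3594 half-years
= 39.3594/2 years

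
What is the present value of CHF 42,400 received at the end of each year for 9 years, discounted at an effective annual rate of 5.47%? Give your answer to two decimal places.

CHF 295,162.78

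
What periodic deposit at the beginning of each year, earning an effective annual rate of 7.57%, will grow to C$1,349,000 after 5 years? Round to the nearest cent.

C$215,604.86

FV-annuity factor × (1+i) = 6.256816; PMT = 1.349e+06 / 6.256816 = 215,604.8600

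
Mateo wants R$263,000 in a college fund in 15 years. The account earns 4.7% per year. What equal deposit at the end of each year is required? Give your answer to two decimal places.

PMT = 263000 / ( [(1+0.047)^15 − 1] / 0.047 ) = 263000 / 21.097688 = 12,465.8211

R$12,465.82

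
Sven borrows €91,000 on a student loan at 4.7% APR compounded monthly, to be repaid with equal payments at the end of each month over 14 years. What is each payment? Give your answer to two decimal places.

Periodic rate i = 0.047/12 = 0.00391667; n = 14 × 12 = 168 periods.
PMT = 91000 / ( [1 − (1+0.00391667)^(−168)] / 0.00391667 ) = 91000 / 122.922868 = 740.3016

€740.30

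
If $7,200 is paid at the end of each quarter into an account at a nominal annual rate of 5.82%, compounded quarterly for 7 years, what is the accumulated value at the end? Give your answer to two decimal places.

i = 0.0582/4 = 0.01455 per quarter; n = 7·4 = 28.
FV = PMT · [(1+i)^n − 1] / i = 7200 · 34.261168 = 246,680.4096

$246,680.41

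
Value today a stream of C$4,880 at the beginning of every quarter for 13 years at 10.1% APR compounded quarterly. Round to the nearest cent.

C$143,967.23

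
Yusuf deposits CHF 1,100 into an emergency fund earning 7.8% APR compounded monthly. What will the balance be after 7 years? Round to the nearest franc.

CHF 1,896

i = 0.078/12 = 0.0065 per month; n = 7·12 = 84.
FV = 1,100 × (1 + 0.0065)^84 = 1,895.6150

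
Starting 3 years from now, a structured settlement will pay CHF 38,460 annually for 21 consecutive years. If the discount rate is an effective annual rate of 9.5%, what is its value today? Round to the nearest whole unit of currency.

PV at t=2 (ordinary 21-year annuity): 38460 × a(21|0.095) = 38460 × 8.961080 = 344,643.1198
Discount back 2 years: 344,643.1198 × (1+0.095)^(−2) = 344,643.1198 × 0.834011 = 287,436.1417

CHF 287,436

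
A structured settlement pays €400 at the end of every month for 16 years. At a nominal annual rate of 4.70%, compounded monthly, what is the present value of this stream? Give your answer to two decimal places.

i = 0.047/12 = 0.00391667 per month; n = 16·12 = 192.
PV = 400 × [1 − (1+0.00391667)^(−192)] / 0.00391667 = 400 × 134.778967 = 53,911.5867

€53,911.59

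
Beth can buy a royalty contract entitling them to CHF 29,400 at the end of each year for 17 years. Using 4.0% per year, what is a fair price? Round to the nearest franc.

PV = PMT · [1 − (1+i)^(−n)] / i = 29400 · 12.165669 = 357,670.6643

CHF 357,671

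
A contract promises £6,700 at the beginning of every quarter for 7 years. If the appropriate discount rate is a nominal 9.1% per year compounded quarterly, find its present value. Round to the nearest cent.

i = 0.091/4 = 0.02275 per quarter; n = 7·4 = 28.
Annuity factor a(28|0.02275) × (1+i) = 21.009523; PV = 6700 × 21.009523 = 140,763.8070
(annuity-due: payments at period start, so ×(1+i).)

£140,763.81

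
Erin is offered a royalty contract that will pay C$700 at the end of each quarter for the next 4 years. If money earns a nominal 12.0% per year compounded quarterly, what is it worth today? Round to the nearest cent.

C$8,792.77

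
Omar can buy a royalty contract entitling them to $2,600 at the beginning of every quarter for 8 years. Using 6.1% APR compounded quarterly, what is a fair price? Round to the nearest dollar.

$66,447

i = 0.061/4 = 0.01525 per quarter; n = 8·4 = 32.
PV = PMT · [1 − (1+i)^(−n)] / i × (1+i) = 2600 · 25.556457 = 66,446.7879
Payments are at the start of each period, so multiply by (1+i).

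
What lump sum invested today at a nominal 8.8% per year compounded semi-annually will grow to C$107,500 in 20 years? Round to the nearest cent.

C$19,203.86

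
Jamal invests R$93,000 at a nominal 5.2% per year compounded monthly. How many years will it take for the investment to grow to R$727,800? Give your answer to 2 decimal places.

Periodic rate i = 0.052/12 = 0.00433333.
n = ln(727800/93000) / ln(1+0.00433333) = ln(7.82581) / 0.004324 = 475.8188 months
= 475.8188/12 years

39.65 years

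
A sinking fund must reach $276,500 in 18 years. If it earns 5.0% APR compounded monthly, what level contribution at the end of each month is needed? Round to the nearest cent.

$791.81

With 12 periods per year: i = 0.00416667, n = 216.
FV-annuity factor = 349.202021; PMT = 276500 / 349.202021 = 791.8053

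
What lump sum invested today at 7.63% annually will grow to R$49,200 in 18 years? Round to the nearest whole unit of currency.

R$13,097

Discount factor = (1+0.0763)^(−18) = 0.266195; PV = 49,200 × 0.266195 = 13,096.7934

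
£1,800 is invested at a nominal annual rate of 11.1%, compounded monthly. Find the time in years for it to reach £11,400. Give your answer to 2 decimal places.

16.71 years

Periodic rate i = 0.111/12 = 0.00925.
(1+i)^n = 11400/1800 = 6.33333, so n = ln 6.33333 / ln 1.00925 = 200.4703 months
= 200.4703/12 years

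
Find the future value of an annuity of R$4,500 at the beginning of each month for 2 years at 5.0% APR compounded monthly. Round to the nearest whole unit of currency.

R$113,809

Periodic rate i = 0.05/12 = 0.00416667; n = 2 × 12 = 24 periods.
FV = PMT · [(1+i)^n − 1] / i × (1+i) = 4500 · 25.290862 = 113,808.8784
Payments are at the start of each period, so multiply by (1+i).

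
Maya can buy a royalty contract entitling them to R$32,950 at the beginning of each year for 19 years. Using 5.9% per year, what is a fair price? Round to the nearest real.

PV = 32950 × [1 − (1+0.059)^(−19)] / 0.059 × (1+i) = 32950 × 11.909378 = 392,414.0146
(Beginning-of-period payments → annuity-due factor ×(1+i).)

R$392,414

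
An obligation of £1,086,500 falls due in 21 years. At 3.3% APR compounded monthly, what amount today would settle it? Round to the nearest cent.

With 12 periods per year: i = 0.00275, n = 252.
Discount factor = (1+0.00275)^(−252) = 0.500549; PV = 1,086,500 × 0.500549 = 543,846.9859

£543,846.99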